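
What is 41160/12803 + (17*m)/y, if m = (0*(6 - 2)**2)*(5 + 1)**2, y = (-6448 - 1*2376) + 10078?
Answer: 5880/1829 ≈ 3.2149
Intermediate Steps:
y = 1254 (y = (-6448 - 2376) + 10078 = -8824 + 10078 = 1254)
m = 0 (m = (0*4**2)*6**2 = (0*16)*36 = 0*36 = 0)
41160/12803 + (17*m)/y = 41160/12803 + (17*0)/1254 = 41160*(1/12803) + 0*(1/1254) = 5880/1829 + 0 = 5880/1829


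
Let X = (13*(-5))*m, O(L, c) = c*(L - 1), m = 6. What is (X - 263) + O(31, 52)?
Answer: 907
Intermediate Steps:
O(L, c) = c*(-1 + L)
X = -390 (X = (13*(-5))*6 = -65*6 = -390)
(X - 263) + O(31, 52) = (-390 - 263) + 52*(-1 + 31) = -653 + 52*30 = -653 + 1560 = 907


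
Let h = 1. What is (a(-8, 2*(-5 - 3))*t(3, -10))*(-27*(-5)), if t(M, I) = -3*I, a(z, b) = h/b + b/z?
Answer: 62775/8 ≈ 7846.9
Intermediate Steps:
a(z, b) = 1/b + b/z
(a(-8, 2*(-5 - 3))*t(3, -10))*(-27*(-5)) = ((1/(2*(-5 - 3)) + (2*(-5 - 3))/(-8))*(-3*(-10)))*(-27*(-5)) = ((1/(2*(-8)) + (2*(-8))*(-1/8))*30)*135 = ((1/(-16) - 16*(-1/8))*30)*135 = ((-1/16 + 2)*30)*135 = ((31/16)*30)*135 = (465/8)*135 = 62775/8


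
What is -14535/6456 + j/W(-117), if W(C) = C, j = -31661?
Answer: 67567607/251784 ≈ 268.36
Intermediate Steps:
-14535/6456 + j/W(-117) = -14535/6456 - 31661/(-117) = -14535*1/6456 - 31661*(-1/117) = -4845/2152 + 31661/117 = 67567607/251784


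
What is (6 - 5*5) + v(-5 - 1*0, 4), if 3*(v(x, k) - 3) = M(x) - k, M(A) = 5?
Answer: -47/3 ≈ -15.667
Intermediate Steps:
v(x, k) = 14/3 - k/3 (v(x, k) = 3 + (5 - k)/3 = 3 + (5/3 - k/3) = 14/3 - k/3)
(6 - 5*5) + v(-5 - 1*0, 4) = (6 - 5*5) + (14/3 - ⅓*4) = (6 - 25) + (14/3 - 4/3) = -19 + 10/3 = -47/3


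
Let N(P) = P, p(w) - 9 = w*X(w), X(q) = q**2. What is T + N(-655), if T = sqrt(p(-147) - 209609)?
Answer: -655 + I*sqrt(3386123) ≈ -655.0 + 1840.1*I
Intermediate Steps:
p(w) = 9 + w**3 (p(w) = 9 + w*w**2 = 9 + w**3)
T = I*sqrt(3386123) (T = sqrt((9 + (-147)**3) - 209609) = sqrt((9 - 3176523) - 209609) = sqrt(-3176514 - 209609) = sqrt(-3386123) = I*sqrt(3386123) ≈ 1840.1*I)
T + N(-655) = I*sqrt(3386123) - 655 = -655 + I*sqrt(3386123)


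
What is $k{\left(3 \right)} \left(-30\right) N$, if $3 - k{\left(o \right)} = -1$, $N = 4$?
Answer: $-480$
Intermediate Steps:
$k{\left(o \right)} = 4$ ($k{\left(o \right)} = 3 - -1 = 3 + 1 = 4$)
$k{\left(3 \right)} \left(-30\right) N = 4 \left(-30\right) 4 = \left(-120\right) 4 = -480$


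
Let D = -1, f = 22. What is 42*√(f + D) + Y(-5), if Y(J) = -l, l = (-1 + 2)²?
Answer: -1 + 42*√21 ≈ 191.47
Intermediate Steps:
l = 1 (l = 1² = 1)
Y(J) = -1 (Y(J) = -1*1 = -1)
42*√(f + D) + Y(-5) = 42*√(22 - 1) - 1 = 42*√21 - 1 = -1 + 42*√21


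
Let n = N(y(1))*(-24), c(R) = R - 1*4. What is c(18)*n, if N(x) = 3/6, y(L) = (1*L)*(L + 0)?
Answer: -168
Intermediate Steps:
c(R) = -4 + R (c(R) = R - 4 = -4 + R)
y(L) = L**2 (y(L) = L*L = L**2)
N(x) = 1/2 (N(x) = 3*(1/6) = 1/2)
n = -12 (n = (1/2)*(-24) = -12)
c(18)*n = (-4 + 18)*(-12) = 14*(-12) = -168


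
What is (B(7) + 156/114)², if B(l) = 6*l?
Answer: 678976/361 ≈ 1880.8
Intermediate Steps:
(B(7) + 156/114)² = (6*7 + 156/114)² = (42 + 156*(1/114))² = (42 + 26/19)² = (824/19)² = 678976/361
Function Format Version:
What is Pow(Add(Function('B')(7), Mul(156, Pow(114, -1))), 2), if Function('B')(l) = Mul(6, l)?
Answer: Rational(678976, 361) ≈ 1880.8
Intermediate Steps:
Pow(Add(Function('B')(7), Mul(156, Pow(114, -1))), 2) = Pow(Add(Mul(6, 7), Mul(156, Pow(114, -1))), 2) = Pow(Add(42, Mul(156, Rational(1, 114))), 2) = Pow(Add(42, Rational(26, 19)), 2) = Pow(Rational(824, 19), 2) = Rational(678976, 361)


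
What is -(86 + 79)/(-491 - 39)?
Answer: 33/106 ≈ 0.31132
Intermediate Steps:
-(86 + 79)/(-491 - 39) = -165/(-530) = -165*(-1)/530 = -1*(-33/106) = 33/106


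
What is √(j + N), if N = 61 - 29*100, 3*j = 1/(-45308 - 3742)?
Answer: I*√273214288554/9810 ≈ 53.282*I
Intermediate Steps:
j = -1/147150 (j = 1/(3*(-45308 - 3742)) = (⅓)/(-49050) = (⅓)*(-1/49050) = -1/147150 ≈ -6.7958e-6)
N = -2839 (N = 61 - 2900 = -2839)
√(j + N) = √(-1/147150 - 2839) = √(-417758851/147150) = I*√273214288554/9810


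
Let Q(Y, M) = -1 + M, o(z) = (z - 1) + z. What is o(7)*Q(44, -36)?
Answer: -481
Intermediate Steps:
o(z) = -1 + 2*z (o(z) = (-1 + z) + z = -1 + 2*z)
o(7)*Q(44, -36) = (-1 + 2*7)*(-1 - 36) = (-1 + 14)*(-37) = 13*(-37) = -481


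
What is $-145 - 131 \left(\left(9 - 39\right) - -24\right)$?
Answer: $641$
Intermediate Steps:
$-145 - 131 \left(\left(9 - 39\right) - -24\right) = -145 - 131 \left(\left(9 - 39\right) + 24\right) = -145 - 131 \left(-30 + 24\right) = -145 - -786 = -145 + 786 = 641$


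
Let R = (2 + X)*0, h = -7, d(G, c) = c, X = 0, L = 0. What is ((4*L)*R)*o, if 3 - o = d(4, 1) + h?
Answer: 0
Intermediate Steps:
R = 0 (R = (2 + 0)*0 = 2*0 = 0)
o = 9 (o = 3 - (1 - 7) = 3 - 1*(-6) = 3 + 6 = 9)
((4*L)*R)*o = ((4*0)*0)*9 = (0*0)*9 = 0*9 = 0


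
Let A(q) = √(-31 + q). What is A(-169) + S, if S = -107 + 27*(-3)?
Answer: -188 + 10*I*√2 ≈ -188.0 + 14.142*I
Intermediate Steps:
S = -188 (S = -107 - 81 = -188)
A(-169) + S = √(-31 - 169) - 188 = √(-200) - 188 = 10*I*√2 - 188 = -188 + 10*I*√2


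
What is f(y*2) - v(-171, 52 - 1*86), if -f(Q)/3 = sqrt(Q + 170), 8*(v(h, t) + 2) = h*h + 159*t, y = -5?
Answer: -23819/8 - 12*sqrt(10) ≈ -3015.3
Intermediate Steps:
v(h, t) = -2 + h**2/8 + 159*t/8 (v(h, t) = -2 + (h*h + 159*t)/8 = -2 + (h**2 + 159*t)/8 = -2 + (h**2/8 + 159*t/8) = -2 + h**2/8 + 159*t/8)
f(Q) = -3*sqrt(170 + Q) (f(Q) = -3*sqrt(Q + 170) = -3*sqrt(170 + Q))
f(y*2) - v(-171, 52 - 1*86) = -3*sqrt(170 - 5*2) - (-2 + (1/8)*(-171)**2 + 159*(52 - 1*86)/8) = -3*sqrt(170 - 10) - (-2 + (1/8)*29241 + 159*(52 - 86)/8) = -12*sqrt(10) - (-2 + 29241/8 + (159/8)*(-34)) = -12*sqrt(10) - (-2 + 29241/8 - 2703/4) = -12*sqrt(10) - 1*23819/8 = -12*sqrt(10) - 23819/8 = -23819/8 - 12*sqrt(10)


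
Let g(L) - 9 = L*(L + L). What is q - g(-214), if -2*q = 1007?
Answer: -184209/2 ≈ -92105.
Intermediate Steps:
g(L) = 9 + 2*L² (g(L) = 9 + L*(L + L) = 9 + L*(2*L) = 9 + 2*L²)
q = -1007/2 (q = -½*1007 = -1007/2 ≈ -503.50)
q - g(-214) = -1007/2 - (9 + 2*(-214)²) = -1007/2 - (9 + 2*45796) = -1007/2 - (9 + 91592) = -1007/2 - 1*91601 = -1007/2 - 91601 = -184209/2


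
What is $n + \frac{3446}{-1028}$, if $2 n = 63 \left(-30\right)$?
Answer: $- \frac{487453}{514} \approx -948.35$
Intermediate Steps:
$n = -945$ ($n = \frac{63 \left(-30\right)}{2} = \frac{1}{2} \left(-1890\right) = -945$)
$n + \frac{3446}{-1028} = -945 + \frac{3446}{-1028} = -945 + 3446 \left(- \frac{1}{1028}\right) = -945 - \frac{1723}{514} = - \frac{487453}{514}$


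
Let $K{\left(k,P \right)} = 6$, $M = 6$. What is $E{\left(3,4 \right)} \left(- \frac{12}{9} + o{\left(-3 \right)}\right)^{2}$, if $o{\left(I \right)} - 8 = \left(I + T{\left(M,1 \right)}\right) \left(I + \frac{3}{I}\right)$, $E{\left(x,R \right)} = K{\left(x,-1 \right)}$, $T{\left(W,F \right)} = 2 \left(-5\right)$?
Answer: $\frac{61952}{3} \approx 20651.0$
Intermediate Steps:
$T{\left(W,F \right)} = -10$
$E{\left(x,R \right)} = 6$
$o{\left(I \right)} = 8 + \left(-10 + I\right) \left(I + \frac{3}{I}\right)$ ($o{\left(I \right)} = 8 + \left(I - 10\right) \left(I + \frac{3}{I}\right) = 8 + \left(-10 + I\right) \left(I + \frac{3}{I}\right)$)
$E{\left(3,4 \right)} \left(- \frac{12}{9} + o{\left(-3 \right)}\right)^{2} = 6 \left(- \frac{12}{9} + \left(11 + \left(-3\right)^{2} - \frac{30}{-3} - -30\right)\right)^{2} = 6 \left(\left(-12\right) \frac{1}{9} + \left(11 + 9 - -10 + 30\right)\right)^{2} = 6 \left(- \frac{4}{3} + \left(11 + 9 + 10 + 30\right)\right)^{2} = 6 \left(- \frac{4}{3} + 60\right)^{2} = 6 \left(\frac{176}{3}\right)^{2} = 6 \cdot \frac{30976}{9} = \frac{61952}{3}$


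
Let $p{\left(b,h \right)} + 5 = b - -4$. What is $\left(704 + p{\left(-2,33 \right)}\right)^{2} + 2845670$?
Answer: $3337071$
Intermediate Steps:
$p{\left(b,h \right)} = -1 + b$ ($p{\left(b,h \right)} = -5 + \left(b - -4\right) = -5 + \left(b + 4\right) = -5 + \left(4 + b\right) = -1 + b$)
$\left(704 + p{\left(-2,33 \right)}\right)^{2} + 2845670 = \left(704 - 3\right)^{2} + 2845670 = 701^{2} + 2845670 = 491401 + 2845670 = 3337071$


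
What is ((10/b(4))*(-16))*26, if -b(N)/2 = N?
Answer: 520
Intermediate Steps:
b(N) = -2*N
((10/b(4))*(-16))*26 = ((10/((-2*4)))*(-16))*26 = ((10/(-8))*(-16))*26 = ((10*(-⅛))*(-16))*26 = -5/4*(-16)*26 = 20*26 = 520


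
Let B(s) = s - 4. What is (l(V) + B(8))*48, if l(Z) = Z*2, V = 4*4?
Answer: 1728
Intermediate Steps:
V = 16
l(Z) = 2*Z
B(s) = -4 + s
(l(V) + B(8))*48 = (2*16 + (-4 + 8))*48 = (32 + 4)*48 = 36*48 = 1728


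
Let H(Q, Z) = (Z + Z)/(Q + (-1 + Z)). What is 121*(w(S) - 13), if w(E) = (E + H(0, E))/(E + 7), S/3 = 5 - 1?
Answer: -28171/19 ≈ -1482.7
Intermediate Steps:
H(Q, Z) = 2*Z/(-1 + Q + Z) (H(Q, Z) = (2*Z)/(-1 + Q + Z) = 2*Z/(-1 + Q + Z))
S = 12 (S = 3*(5 - 1) = 3*4 = 12)
w(E) = (E + 2*E/(-1 + E))/(7 + E) (w(E) = (E + 2*E/(-1 + 0 + E))/(E + 7) = (E + 2*E/(-1 + E))/(7 + E))
121*(w(S) - 13) = 121*(12*(1 + 12)/((-1 + 12)*(7 + 12)) - 13) = 121*(12*13/(11*19) - 13) = 121*(12*(1/11)*(1/19)*13 - 13) = 121*(156/209 - 13) = 121*(-2561/209) = -28171/19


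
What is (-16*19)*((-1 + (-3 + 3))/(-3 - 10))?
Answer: -304/13 ≈ -23.385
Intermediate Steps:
(-16*19)*((-1 + (-3 + 3))/(-3 - 10)) = -304*(-1 + 0)/(-13) = -(-304)*(-1)/13 = -304*1/13 = -304/13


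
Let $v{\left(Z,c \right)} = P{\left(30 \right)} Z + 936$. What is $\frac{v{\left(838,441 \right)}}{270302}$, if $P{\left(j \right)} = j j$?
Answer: $\frac{377568}{135151} \approx 2.7937$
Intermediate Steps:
$P{\left(j \right)} = j^{2}$
$v{\left(Z,c \right)} = 936 + 900 Z$ ($v{\left(Z,c \right)} = 30^{2} Z + 936 = 900 Z + 936 = 936 + 900 Z$)
$\frac{v{\left(838,441 \right)}}{270302} = \frac{936 + 900 \cdot 838}{270302} = \left(936 + 754200\right) \frac{1}{270302} = 755136 \cdot \frac{1}{270302} = \frac{377568}{135151}$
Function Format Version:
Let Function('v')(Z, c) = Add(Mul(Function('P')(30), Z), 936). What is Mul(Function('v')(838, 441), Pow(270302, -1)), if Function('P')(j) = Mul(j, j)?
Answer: Rational(377568, 135151) ≈ 2.7937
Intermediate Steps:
Function('P')(j) = Pow(j, 2)
Function('v')(Z, c) = Add(936, Mul(900, Z)) (Function('v')(Z, c) = Add(Mul(Pow(30, 2), Z), 936) = Add(Mul(900, Z), 936) = Add(936, Mul(900, Z)))
Mul(Function('v')(838, 441), Pow(270302, -1)) = Mul(Add(936, Mul(900, 838)), Pow(270302, -1)) = Mul(Add(936, 754200), Rational(1, 270302)) = Mul(755136, Rational(1, 270302)) = Rational(377568, 135151)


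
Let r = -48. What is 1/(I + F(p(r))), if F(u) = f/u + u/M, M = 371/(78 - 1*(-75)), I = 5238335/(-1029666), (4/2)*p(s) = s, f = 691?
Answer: -1528024344/66891790919 ≈ -0.022843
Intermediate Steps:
p(s) = s/2
I = -5238335/1029666 (I = 5238335*(-1/1029666) = -5238335/1029666 ≈ -5.0874)
M = 371/153 (M = 371/(78 + 75) = 371/153 ≈ 2.4248)
F(u) = 691/u + 153*u/371 (F(u) = 691/u + u/(371/153) = 691/u + u*(153/371) = 691/u + 153*u/371)
1/(I + F(p(r))) = 1/(-5238335/1029666 + (691/(((½)*(-48))) + 153*((½)*(-48))/371)) = 1/(-5238335/1029666 + (691/(-24) + (153/371)*(-24))) = 1/(-5238335/1029666 + (691*(-1/24) - 3672/371)) = 1/(-5238335/1029666 + (-691/24 - 3672/371)) = 1/(-5238335/1029666 - 344489/8904) = 1/(-66891790919/1528024344) = -1528024344/66891790919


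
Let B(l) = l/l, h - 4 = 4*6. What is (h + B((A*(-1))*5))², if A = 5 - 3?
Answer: 841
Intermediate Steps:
A = 2
h = 28 (h = 4 + 4*6 = 4 + 24 = 28)
B(l) = 1
(h + B((A*(-1))*5))² = (28 + 1)² = 29² = 841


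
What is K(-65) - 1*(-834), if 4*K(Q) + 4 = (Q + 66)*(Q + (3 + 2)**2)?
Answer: 823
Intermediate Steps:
K(Q) = -1 + (25 + Q)*(66 + Q)/4 (K(Q) = -1 + ((Q + 66)*(Q + (3 + 2)**2))/4 = -1 + ((66 + Q)*(Q + 5**2))/4 = -1 + ((66 + Q)*(Q + 25))/4 = -1 + ((66 + Q)*(25 + Q))/4 = -1 + ((25 + Q)*(66 + Q))/4 = -1 + (25 + Q)*(66 + Q)/4)
K(-65) - 1*(-834) = (823/2 + (1/4)*(-65)**2 + (91/4)*(-65)) - 1*(-834) = (823/2 + (1/4)*4225 - 5915/4) + 834 = (823/2 + 4225/4 - 5915/4) + 834 = -11 + 834 = 823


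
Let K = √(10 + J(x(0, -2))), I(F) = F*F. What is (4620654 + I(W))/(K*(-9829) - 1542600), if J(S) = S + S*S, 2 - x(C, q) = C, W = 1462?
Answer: -3379049/790958 ≈ -4.2721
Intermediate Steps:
x(C, q) = 2 - C
I(F) = F²
J(S) = S + S²
K = 4 (K = √(10 + (2 - 1*0)*(1 + (2 - 1*0))) = √(10 + (2 + 0)*(1 + (2 + 0))) = √(10 + 2*(1 + 2)) = √(10 + 2*3) = √(10 + 6) = √16 = 4)
(4620654 + I(W))/(K*(-9829) - 1542600) = (4620654 + 1462²)/(4*(-9829) - 1542600) = (4620654 + 2137444)/(-39316 - 1542600) = 6758098/(-1581916) = 6758098*(-1/1581916) = -3379049/790958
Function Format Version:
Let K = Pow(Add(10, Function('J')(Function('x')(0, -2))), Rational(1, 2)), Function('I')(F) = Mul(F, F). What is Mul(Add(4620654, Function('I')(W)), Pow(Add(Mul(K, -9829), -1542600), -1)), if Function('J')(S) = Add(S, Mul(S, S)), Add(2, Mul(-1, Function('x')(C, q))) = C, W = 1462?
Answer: Rational(-3379049, 790958) ≈ -4.2721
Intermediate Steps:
Function('x')(C, q) = Add(2, Mul(-1, C))
Function('I')(F) = Pow(F, 2)
Function('J')(S) = Add(S, Pow(S, 2))
K = 4 (K = Pow(Add(10, Mul(Add(2, Mul(-1, 0)), Add(1, Add(2, Mul(-1, 0))))), Rational(1, 2)) = Pow(Add(10, Mul(Add(2, 0), Add(1, Add(2, 0)))), Rational(1, 2)) = Pow(Add(10, Mul(2, Add(1, 2))), Rational(1, 2)) = Pow(Add(10, Mul(2, 3)), Rational(1, 2)) = Pow(Add(10, 6), Rational(1, 2)) = Pow(16, Rational(1, 2)) = 4)
Mul(Add(4620654, Function('I')(W)), Pow(Add(Mul(K, -9829), -1542600), -1)) = Mul(Add(4620654, Pow(1462, 2)), Pow(Add(Mul(4, -9829), -1542600), -1)) = Mul(Add(4620654, 2137444), Pow(Add(-39316, -1542600), -1)) = Mul(6758098, Pow(-1581916, -1)) = Mul(6758098, Rational(-1, 1581916)) = Rational(-3379049, 790958)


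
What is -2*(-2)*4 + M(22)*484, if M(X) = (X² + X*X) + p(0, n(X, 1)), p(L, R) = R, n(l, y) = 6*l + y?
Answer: 532900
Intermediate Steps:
n(l, y) = y + 6*l
M(X) = 1 + 2*X² + 6*X (M(X) = (X² + X*X) + (1 + 6*X) = (X² + X²) + (1 + 6*X) = 2*X² + (1 + 6*X) = 1 + 2*X² + 6*X)
-2*(-2)*4 + M(22)*484 = -2*(-2)*4 + (1 + 2*22² + 6*22)*484 = 4*4 + (1 + 2*484 + 132)*484 = 16 + (1 + 968 + 132)*484 = 16 + 1101*484 = 16 + 532884 = 532900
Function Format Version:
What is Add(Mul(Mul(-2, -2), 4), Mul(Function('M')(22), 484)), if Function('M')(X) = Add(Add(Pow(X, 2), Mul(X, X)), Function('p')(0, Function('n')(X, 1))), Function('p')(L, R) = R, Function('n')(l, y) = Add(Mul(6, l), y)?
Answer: 532900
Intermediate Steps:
Function('n')(l, y) = Add(y, Mul(6, l))
Function('M')(X) = Add(1, Mul(2, Pow(X, 2)), Mul(6, X)) (Function('M')(X) = Add(Add(Pow(X, 2), Mul(X, X)), Add(1, Mul(6, X))) = Add(Add(Pow(X, 2), Pow(X, 2)), Add(1, Mul(6, X))) = Add(Mul(2, Pow(X, 2)), Add(1, Mul(6, X))) = Add(1, Mul(2, Pow(X, 2)), Mul(6, X)))
Add(Mul(Mul(-2, -2), 4), Mul(Function('M')(22), 484)) = Add(Mul(Mul(-2, -2), 4), Mul(Add(1, Mul(2, Pow(22, 2)), Mul(6, 22)), 484)) = Add(Mul(4, 4), Mul(Add(1, Mul(2, 484), 132), 484)) = Add(16, Mul(Add(1, 968, 132), 484)) = Add(16, Mul(1101, 484)) = Add(16, 532884) = 532900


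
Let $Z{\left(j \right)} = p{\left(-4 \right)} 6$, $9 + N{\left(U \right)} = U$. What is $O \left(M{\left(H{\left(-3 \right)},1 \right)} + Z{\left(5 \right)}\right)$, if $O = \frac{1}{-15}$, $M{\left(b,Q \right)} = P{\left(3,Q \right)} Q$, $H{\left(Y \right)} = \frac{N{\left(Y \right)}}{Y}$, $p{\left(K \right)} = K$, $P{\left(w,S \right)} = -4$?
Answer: $\frac{28}{15} \approx 1.8667$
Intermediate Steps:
$N{\left(U \right)} = -9 + U$
$H{\left(Y \right)} = \frac{-9 + Y}{Y}$
$Z{\left(j \right)} = -24$ ($Z{\left(j \right)} = \left(-4\right) 6 = -24$)
$M{\left(b,Q \right)} = - 4 Q$
$O = - \frac{1}{15} \approx -0.066667$
$O \left(M{\left(H{\left(-3 \right)},1 \right)} + Z{\left(5 \right)}\right) = - \frac{\left(-4\right) 1 - 24}{15} = - \frac{-4 - 24}{15} = \left(- \frac{1}{15}\right) \left(-28\right) = \frac{28}{15}$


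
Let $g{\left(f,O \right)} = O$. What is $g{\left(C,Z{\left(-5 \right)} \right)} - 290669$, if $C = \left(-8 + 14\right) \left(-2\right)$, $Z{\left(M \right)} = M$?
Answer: $-290674$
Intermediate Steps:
$C = -12$ ($C = 6 \left(-2\right) = -12$)
$g{\left(C,Z{\left(-5 \right)} \right)} - 290669 = -5 - 290669 = -290674$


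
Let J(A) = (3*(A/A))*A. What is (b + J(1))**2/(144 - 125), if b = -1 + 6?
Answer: 64/19 ≈ 3.3684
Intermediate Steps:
J(A) = 3*A (J(A) = (3*1)*A = 3*A)
b = 5
(b + J(1))**2/(144 - 125) = (5 + 3*1)**2/(144 - 125) = (5 + 3)**2/19 = 8**2*(1/19) = 64*(1/19) = 64/19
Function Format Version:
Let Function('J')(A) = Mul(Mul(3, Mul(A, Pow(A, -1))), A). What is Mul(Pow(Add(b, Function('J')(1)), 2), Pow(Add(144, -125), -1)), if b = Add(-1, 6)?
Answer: Rational(64, 19) ≈ 3.3684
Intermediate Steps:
Function('J')(A) = Mul(3, A) (Function('J')(A) = Mul(Mul(3, 1), A) = Mul(3, A))
b = 5
Mul(Pow(Add(b, Function('J')(1)), 2), Pow(Add(144, -125), -1)) = Mul(Pow(Add(5, Mul(3, 1)), 2), Pow(Add(144, -125), -1)) = Mul(Pow(Add(5, 3), 2), Pow(19, -1)) = Mul(Pow(8, 2), Rational(1, 19)) = Mul(64, Rational(1, 19)) = Rational(64, 19)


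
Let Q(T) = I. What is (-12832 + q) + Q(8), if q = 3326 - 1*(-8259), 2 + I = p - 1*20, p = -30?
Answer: -1299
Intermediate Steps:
I = -52 (I = -2 + (-30 - 1*20) = -2 + (-30 - 20) = -2 - 50 = -52)
q = 11585 (q = 3326 + 8259 = 11585)
Q(T) = -52
(-12832 + q) + Q(8) = (-12832 + 11585) - 52 = -1247 - 52 = -1299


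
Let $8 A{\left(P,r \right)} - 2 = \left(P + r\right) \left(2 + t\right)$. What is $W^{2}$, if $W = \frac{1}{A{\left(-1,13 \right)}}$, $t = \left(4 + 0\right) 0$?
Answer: $\frac{16}{169} \approx 0.094675$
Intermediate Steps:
$t = 0$ ($t = 4 \cdot 0 = 0$)
$A{\left(P,r \right)} = \frac{1}{4} + \frac{P}{4} + \frac{r}{4}$ ($A{\left(P,r \right)} = \frac{1}{4} + \frac{\left(P + r\right) \left(2 + 0\right)}{8} = \frac{1}{4} + \frac{\left(P + r\right) 2}{8} = \frac{1}{4} + \frac{2 P + 2 r}{8} = \frac{1}{4} + \left(\frac{P}{4} + \frac{r}{4}\right) = \frac{1}{4} + \frac{P}{4} + \frac{r}{4}$)
$W = \frac{4}{13}$ ($W = \frac{1}{\frac{1}{4} + \frac{1}{4} \left(-1\right) + \frac{1}{4} \cdot 13} = \frac{1}{\frac{1}{4} - \frac{1}{4} + \frac{13}{4}} = \frac{1}{\frac{13}{4}} = \frac{4}{13} \approx 0.30769$)
$W^{2} = \left(\frac{4}{13}\right)^{2} = \frac{16}{169}$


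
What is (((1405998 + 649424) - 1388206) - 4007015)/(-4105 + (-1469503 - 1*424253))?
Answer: 3339799/1897861 ≈ 1.7598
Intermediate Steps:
(((1405998 + 649424) - 1388206) - 4007015)/(-4105 + (-1469503 - 1*424253)) = ((2055422 - 1388206) - 4007015)/(-4105 + (-1469503 - 424253)) = (667216 - 4007015)/(-4105 - 1893756) = -3339799/(-1897861) = -3339799*(-1/1897861) = 3339799/1897861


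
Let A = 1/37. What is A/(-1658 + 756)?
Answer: -1/33374 ≈ -2.9963e-5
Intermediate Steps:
A = 1/37 ≈ 0.027027
A/(-1658 + 756) = (1/37)/(-1658 + 756) = (1/37)/(-902) = -1/902*1/37 = -1/33374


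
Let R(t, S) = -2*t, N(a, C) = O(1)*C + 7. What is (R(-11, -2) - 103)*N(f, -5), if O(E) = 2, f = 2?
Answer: 243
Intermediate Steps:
N(a, C) = 7 + 2*C (N(a, C) = 2*C + 7 = 7 + 2*C)
(R(-11, -2) - 103)*N(f, -5) = (-2*(-11) - 103)*(7 + 2*(-5)) = (22 - 103)*(7 - 10) = -81*(-3) = 243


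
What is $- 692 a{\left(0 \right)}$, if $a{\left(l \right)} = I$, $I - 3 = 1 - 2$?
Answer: $-1384$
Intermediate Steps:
$I = 2$ ($I = 3 + \left(1 - 2\right) = 3 - 1 = 2$)
$a{\left(l \right)} = 2$
$- 692 a{\left(0 \right)} = \left(-692\right) 2 = -1384$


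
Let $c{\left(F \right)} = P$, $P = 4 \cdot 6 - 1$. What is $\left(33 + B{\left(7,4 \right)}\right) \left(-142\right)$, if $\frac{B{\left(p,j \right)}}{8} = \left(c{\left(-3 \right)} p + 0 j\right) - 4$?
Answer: $-183038$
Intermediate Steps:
$P = 23$ ($P = 24 - 1 = 23$)
$c{\left(F \right)} = 23$
$B{\left(p,j \right)} = -32 + 184 p$ ($B{\left(p,j \right)} = 8 \left(\left(23 p + 0 j\right) - 4\right) = 8 \left(\left(23 p + 0\right) - 4\right) = 8 \left(23 p - 4\right) = 8 \left(-4 + 23 p\right) = -32 + 184 p$)
$\left(33 + B{\left(7,4 \right)}\right) \left(-142\right) = \left(33 + \left(-32 + 184 \cdot 7\right)\right) \left(-142\right) = \left(33 + \left(-32 + 1288\right)\right) \left(-142\right) = \left(33 + 1256\right) \left(-142\right) = 1289 \left(-142\right) = -183038$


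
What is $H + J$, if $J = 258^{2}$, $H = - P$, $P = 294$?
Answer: $66270$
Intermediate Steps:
$H = -294$ ($H = \left(-1\right) 294 = -294$)
$J = 66564$
$H + J = -294 + 66564 = 66270$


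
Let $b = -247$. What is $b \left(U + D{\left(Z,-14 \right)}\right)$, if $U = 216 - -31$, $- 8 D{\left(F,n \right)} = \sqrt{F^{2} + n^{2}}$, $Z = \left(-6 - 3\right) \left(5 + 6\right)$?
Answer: $-61009 + \frac{247 \sqrt{9997}}{8} \approx -57922.0$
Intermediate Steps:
$Z = -99$ ($Z = \left(-9\right) 11 = -99$)
$D{\left(F,n \right)} = - \frac{\sqrt{F^{2} + n^{2}}}{8}$
$U = 247$ ($U = 216 + 31 = 247$)
$b \left(U + D{\left(Z,-14 \right)}\right) = - 247 \left(247 - \frac{\sqrt{\left(-99\right)^{2} + \left(-14\right)^{2}}}{8}\right) = - 247 \left(247 - \frac{\sqrt{9801 + 196}}{8}\right) = - 247 \left(247 - \frac{\sqrt{9997}}{8}\right) = -61009 + \frac{247 \sqrt{9997}}{8}$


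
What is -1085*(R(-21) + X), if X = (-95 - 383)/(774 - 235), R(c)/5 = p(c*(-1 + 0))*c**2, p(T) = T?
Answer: -3868477135/77 ≈ -5.0240e+7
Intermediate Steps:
R(c) = -5*c**3 (R(c) = 5*((c*(-1 + 0))*c**2) = 5*((c*(-1))*c**2) = 5*((-c)*c**2) = 5*(-c**3) = -5*c**3)
X = -478/539 ≈ -0.88683
-1085*(R(-21) + X) = -1085*(-5*(-21)**3 - 478/539) = -1085*(-5*(-9261) - 478/539) = -1085*(46305 - 478/539) = -1085*24957917/539 = -3868477135/77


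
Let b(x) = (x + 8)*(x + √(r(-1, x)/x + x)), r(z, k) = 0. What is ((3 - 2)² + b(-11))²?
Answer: 1057 - 204*I*√11 ≈ 1057.0 - 676.59*I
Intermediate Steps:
b(x) = (8 + x)*(x + √x) (b(x) = (x + 8)*(x + √(0/x + x)) = (8 + x)*(x + √(0 + x)) = (8 + x)*(x + √x))
((3 - 2)² + b(-11))² = ((3 - 2)² + ((-11)² + (-11)^(3/2) + 8*(-11) + 8*√(-11)))² = (1² + (121 - 11*I*√11 - 88 + 8*(I*√11)))² = (1 + (121 - 11*I*√11 - 88 + 8*I*√11))² = (1 + (33 - 3*I*√11))² = (34 - 3*I*√11)²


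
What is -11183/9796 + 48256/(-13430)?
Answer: -3942427/832660 ≈ -4.7347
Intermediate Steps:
-11183/9796 + 48256/(-13430) = -11183*1/9796 + 48256*(-1/13430) = -11183/9796 - 24128/6715 = -3942427/832660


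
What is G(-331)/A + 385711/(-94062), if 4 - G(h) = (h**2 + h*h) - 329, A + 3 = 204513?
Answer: -2762819098/534350545 ≈ -5.1704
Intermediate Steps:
A = 204510 (A = -3 + 204513 = 204510)
G(h) = 333 - 2*h**2 (G(h) = 4 - ((h**2 + h*h) - 329) = 4 - ((h**2 + h**2) - 329) = 4 - (2*h**2 - 329) = 4 - (-329 + 2*h**2) = 4 + (329 - 2*h**2) = 333 - 2*h**2)
G(-331)/A + 385711/(-94062) = (333 - 2*(-331)**2)/204510 + 385711/(-94062) = (333 - 2*109561)*(1/204510) + 385711*(-1/94062) = (333 - 219122)*(1/204510) - 385711/94062 = -218789*1/204510 - 385711/94062 = -218789/204510 - 385711/94062 = -2762819098/534350545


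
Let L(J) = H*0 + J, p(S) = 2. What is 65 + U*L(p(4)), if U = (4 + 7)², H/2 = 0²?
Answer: 307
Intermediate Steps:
H = 0 (H = 2*0² = 2*0 = 0)
U = 121 (U = 11² = 121)
L(J) = J (L(J) = 0*0 + J = 0 + J = J)
65 + U*L(p(4)) = 65 + 121*2 = 65 + 242 = 307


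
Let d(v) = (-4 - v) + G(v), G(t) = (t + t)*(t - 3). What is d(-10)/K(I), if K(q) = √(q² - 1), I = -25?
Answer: 133*√39/78 ≈ 10.649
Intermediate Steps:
G(t) = 2*t*(-3 + t) (G(t) = (2*t)*(-3 + t) = 2*t*(-3 + t))
d(v) = -4 - v + 2*v*(-3 + v) (d(v) = (-4 - v) + 2*v*(-3 + v) = -4 - v + 2*v*(-3 + v))
K(q) = √(-1 + q²)
d(-10)/K(I) = (-4 - 1*(-10) + 2*(-10)*(-3 - 10))/(√(-1 + (-25)²)) = (-4 + 10 + 2*(-10)*(-13))/(√(-1 + 625)) = (-4 + 10 + 260)/(√624) = 266/((4*√39)) = 266*(√39/156) = 133*√39/78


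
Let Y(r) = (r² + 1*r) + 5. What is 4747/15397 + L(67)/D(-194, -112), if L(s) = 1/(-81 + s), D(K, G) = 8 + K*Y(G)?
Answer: 160347884057/520091875660 ≈ 0.30831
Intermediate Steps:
Y(r) = 5 + r + r² (Y(r) = (r² + r) + 5 = (r + r²) + 5 = 5 + r + r²)
D(K, G) = 8 + K*(5 + G + G²)
4747/15397 + L(67)/D(-194, -112) = 4747/15397 + 1/((-81 + 67)*(8 - 194*(5 - 112 + (-112)²))) = 4747*(1/15397) + 1/((-14)*(8 - 194*(5 - 112 + 12544))) = 4747/15397 - 1/(14*(8 - 194*12437)) = 4747/15397 - 1/(14*(8 - 2412778)) = 4747/15397 - 1/14/(-2412770) = 4747/15397 - 1/14*(-1/2412770) = 4747/15397 + 1/33778780 = 160347884057/520091875660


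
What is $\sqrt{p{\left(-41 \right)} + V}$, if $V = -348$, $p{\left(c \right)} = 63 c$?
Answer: $i \sqrt{2931} \approx 54.139 i$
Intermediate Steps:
$\sqrt{p{\left(-41 \right)} + V} = \sqrt{63 \left(-41\right) - 348} = \sqrt{-2583 - 348} = \sqrt{-2931} = i \sqrt{2931}$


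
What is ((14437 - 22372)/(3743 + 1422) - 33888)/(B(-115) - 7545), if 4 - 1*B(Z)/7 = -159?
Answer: 35007891/6615332 ≈ 5.2919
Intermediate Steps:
B(Z) = 1141 (B(Z) = 28 - 7*(-159) = 28 + 1113 = 1141)
((14437 - 22372)/(3743 + 1422) - 33888)/(B(-115) - 7545) = ((14437 - 22372)/(3743 + 1422) - 33888)/(1141 - 7545) = (-7935/5165 - 33888)/(-6404) = (-7935*1/5165 - 33888)*(-1/6404) = (-1587/1033 - 33888)*(-1/6404) = -35007891/1033*(-1/6404) = 35007891/6615332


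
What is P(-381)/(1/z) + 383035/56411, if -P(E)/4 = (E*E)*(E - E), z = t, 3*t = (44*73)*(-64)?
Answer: 383035/56411 ≈ 6.7901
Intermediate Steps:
t = -205568/3 (t = ((44*73)*(-64))/3 = (3212*(-64))/3 = (1/3)*(-205568) = -205568/3 ≈ -68523.)
z = -205568/3 ≈ -68523.
P(E) = 0 (P(E) = -4*E*E*(E - E) = -4*E**2*0 = -4*0 = 0)
P(-381)/(1/z) + 383035/56411 = 0/(1/(-205568/3)) + 383035/56411 = 0/(-3/205568) + 383035*(1/56411) = 0*(-205568/3) + 383035/56411 = 0 + 383035/56411 = 383035/56411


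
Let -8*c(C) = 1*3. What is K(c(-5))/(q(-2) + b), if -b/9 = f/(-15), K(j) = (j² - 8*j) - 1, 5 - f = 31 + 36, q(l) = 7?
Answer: -685/9664 ≈ -0.070882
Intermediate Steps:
f = -62 (f = 5 - (31 + 36) = 5 - 1*67 = 5 - 67 = -62)
c(C) = -3/8
K(j) = -1 + j² - 8*j
b = -186/5 (b = -(-558)/(-15) = -(-558)*(-1)/15 = -9*62/15 = -186/5 ≈ -37.200)
K(c(-5))/(q(-2) + b) = (-1 + (-3/8)² - 8*(-3/8))/(7 - 186/5) = (-1 + 9/64 + 3)/(-151/5) = (137/64)*(-5/151) = -685/9664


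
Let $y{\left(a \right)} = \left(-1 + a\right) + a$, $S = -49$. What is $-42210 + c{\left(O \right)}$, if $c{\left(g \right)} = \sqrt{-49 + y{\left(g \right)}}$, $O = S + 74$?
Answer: $-42210$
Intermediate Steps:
$O = 25$ ($O = -49 + 74 = 25$)
$y{\left(a \right)} = -1 + 2 a$
$c{\left(g \right)} = \sqrt{-50 + 2 g}$ ($c{\left(g \right)} = \sqrt{-49 + \left(-1 + 2 g\right)} = \sqrt{-50 + 2 g}$)
$-42210 + c{\left(O \right)} = -42210 + \sqrt{-50 + 2 \cdot 25} = -42210 + \sqrt{-50 + 50} = -42210 + \sqrt{0} = -42210 + 0 = -42210$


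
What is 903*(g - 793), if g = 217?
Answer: -520128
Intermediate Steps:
903*(g - 793) = 903*(217 - 793) = 903*(-576) = -520128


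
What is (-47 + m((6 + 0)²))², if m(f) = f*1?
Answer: 121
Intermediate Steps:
m(f) = f
(-47 + m((6 + 0)²))² = (-47 + (6 + 0)²)² = (-47 + 6²)² = (-47 + 36)² = (-11)² = 121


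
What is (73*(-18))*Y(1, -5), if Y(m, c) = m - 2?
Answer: 1314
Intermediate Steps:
Y(m, c) = -2 + m
(73*(-18))*Y(1, -5) = (73*(-18))*(-2 + 1) = -1314*(-1) = 1314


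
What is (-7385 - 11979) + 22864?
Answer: 3500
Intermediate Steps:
(-7385 - 11979) + 22864 = -19364 + 22864 = 3500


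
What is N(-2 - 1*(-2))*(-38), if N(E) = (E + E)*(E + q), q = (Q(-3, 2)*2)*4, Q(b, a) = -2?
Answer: 0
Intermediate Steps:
q = -16 (q = -2*2*4 = -4*4 = -16)
N(E) = 2*E*(-16 + E) (N(E) = (E + E)*(E - 16) = (2*E)*(-16 + E) = 2*E*(-16 + E))
N(-2 - 1*(-2))*(-38) = (2*(-2 - 1*(-2))*(-16 + (-2 - 1*(-2))))*(-38) = (2*(-2 + 2)*(-16 + (-2 + 2)))*(-38) = (2*0*(-16 + 0))*(-38) = (2*0*(-16))*(-38) = 0*(-38) = 0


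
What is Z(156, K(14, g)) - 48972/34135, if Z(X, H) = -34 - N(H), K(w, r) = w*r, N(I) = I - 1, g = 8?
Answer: -4998547/34135 ≈ -146.43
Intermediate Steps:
N(I) = -1 + I
K(w, r) = r*w
Z(X, H) = -33 - H (Z(X, H) = -34 - (-1 + H) = -34 + (1 - H) = -33 - H)
Z(156, K(14, g)) - 48972/34135 = (-33 - 8*14) - 48972/34135 = (-33 - 1*112) - 48972/34135 = (-33 - 112) - 1*48972/34135 = -145 - 48972/34135 = -4998547/34135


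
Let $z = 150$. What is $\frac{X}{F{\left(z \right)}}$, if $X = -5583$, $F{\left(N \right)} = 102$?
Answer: $- \frac{1861}{34} \approx -54.735$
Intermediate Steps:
$\frac{X}{F{\left(z \right)}} = - \frac{5583}{102} = \left(-5583\right) \frac{1}{102} = - \frac{1861}{34}$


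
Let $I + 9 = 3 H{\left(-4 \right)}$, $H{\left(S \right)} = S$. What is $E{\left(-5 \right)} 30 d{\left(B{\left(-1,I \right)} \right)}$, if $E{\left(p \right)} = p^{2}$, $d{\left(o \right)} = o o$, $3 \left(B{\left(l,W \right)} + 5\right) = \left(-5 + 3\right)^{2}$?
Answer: $\frac{30250}{3} \approx 10083.0$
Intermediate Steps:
$I = -21$ ($I = -9 + 3 \left(-4\right) = -9 - 12 = -21$)
$B{\left(l,W \right)} = - \frac{11}{3}$ ($B{\left(l,W \right)} = -5 + \frac{\left(-5 + 3\right)^{2}}{3} = -5 + \frac{\left(-2\right)^{2}}{3} = -5 + \frac{1}{3} \cdot 4 = -5 + \frac{4}{3} = - \frac{11}{3}$)
$d{\left(o \right)} = o^{2}$
$E{\left(-5 \right)} 30 d{\left(B{\left(-1,I \right)} \right)} = \left(-5\right)^{2} \cdot 30 \left(- \frac{11}{3}\right)^{2} = 25 \cdot 30 \cdot \frac{121}{9} = 750 \cdot \frac{121}{9} = \frac{30250}{3}$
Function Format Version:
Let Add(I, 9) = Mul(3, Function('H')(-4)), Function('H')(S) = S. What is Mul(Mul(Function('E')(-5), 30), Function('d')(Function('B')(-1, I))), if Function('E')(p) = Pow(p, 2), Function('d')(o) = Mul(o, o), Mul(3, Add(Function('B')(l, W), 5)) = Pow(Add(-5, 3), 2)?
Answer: Rational(30250, 3) ≈ 10083.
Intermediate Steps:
I = -21 (I = Add(-9, Mul(3, -4)) = Add(-9, -12) = -21)
Function('B')(l, W) = Rational(-11, 3) (Function('B')(l, W) = Add(-5, Mul(Rational(1, 3), Pow(Add(-5, 3), 2))) = Add(-5, Mul(Rational(1, 3), Pow(-2, 2))) = Add(-5, Mul(Rational(1, 3), 4)) = Add(-5, Rational(4, 3)) = Rational(-11, 3))
Function('d')(o) = Pow(o, 2)
Mul(Mul(Function('E')(-5), 30), Function('d')(Function('B')(-1, I))) = Mul(Mul(Pow(-5, 2), 30), Pow(Rational(-11, 3), 2)) = Mul(Mul(25, 30), Rational(121, 9)) = Mul(750, Rational(121, 9)) = Rational(30250, 3)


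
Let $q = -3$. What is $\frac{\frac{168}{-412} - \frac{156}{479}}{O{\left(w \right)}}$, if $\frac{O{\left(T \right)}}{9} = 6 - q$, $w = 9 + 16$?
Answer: $- \frac{12062}{1332099} \approx -0.0090549$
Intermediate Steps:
$w = 25$
$O{\left(T \right)} = 81$ ($O{\left(T \right)} = 9 \left(6 - -3\right) = 9 \left(6 + 3\right) = 9 \cdot 9 = 81$)
$\frac{\frac{168}{-412} - \frac{156}{479}}{O{\left(w \right)}} = \frac{\frac{168}{-412} - \frac{156}{479}}{81} = \left(168 \left(- \frac{1}{412}\right) - \frac{156}{479}\right) \frac{1}{81} = \left(- \frac{42}{103} - \frac{156}{479}\right) \frac{1}{81} = \left(- \frac{36186}{49337}\right) \frac{1}{81} = - \frac{12062}{1332099}$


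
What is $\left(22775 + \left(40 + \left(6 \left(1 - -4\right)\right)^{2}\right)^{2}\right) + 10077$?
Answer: $916452$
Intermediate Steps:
$\left(22775 + \left(40 + \left(6 \left(1 - -4\right)\right)^{2}\right)^{2}\right) + 10077 = \left(22775 + \left(40 + \left(6 \left(1 + 4\right)\right)^{2}\right)^{2}\right) + 10077 = \left(22775 + \left(40 + \left(6 \cdot 5\right)^{2}\right)^{2}\right) + 10077 = \left(22775 + \left(40 + 30^{2}\right)^{2}\right) + 10077 = \left(22775 + \left(40 + 900\right)^{2}\right) + 10077 = \left(22775 + 940^{2}\right) + 10077 = \left(22775 + 883600\right) + 10077 = 906375 + 10077 = 916452$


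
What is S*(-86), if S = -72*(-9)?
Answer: -55728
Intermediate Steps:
S = 648
S*(-86) = 648*(-86) = -55728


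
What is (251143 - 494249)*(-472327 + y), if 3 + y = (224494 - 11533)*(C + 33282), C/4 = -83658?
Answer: 15601636216826080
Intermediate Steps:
C = -334632 (C = 4*(-83658) = -334632)
y = -64175797353 (y = -3 + (224494 - 11533)*(-334632 + 33282) = -3 + 212961*(-301350) = -3 - 64175797350 = -64175797353)
(251143 - 494249)*(-472327 + y) = (251143 - 494249)*(-472327 - 64175797353) = -243106*(-64176269680) = 15601636216826080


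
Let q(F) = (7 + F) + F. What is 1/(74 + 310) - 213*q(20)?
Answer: -3844223/384 ≈ -10011.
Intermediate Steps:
q(F) = 7 + 2*F
1/(74 + 310) - 213*q(20) = 1/(74 + 310) - 213*(7 + 2*20) = 1/384 - 213*(7 + 40) = 1/384 - 213*47 = 1/384 - 10011 = -3844223/384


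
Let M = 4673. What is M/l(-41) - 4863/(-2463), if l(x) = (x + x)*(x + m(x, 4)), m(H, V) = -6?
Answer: 10083867/3164134 ≈ 3.1869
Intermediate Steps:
l(x) = 2*x*(-6 + x) (l(x) = (x + x)*(x - 6) = (2*x)*(-6 + x) = 2*x*(-6 + x))
M/l(-41) - 4863/(-2463) = 4673/((2*(-41)*(-6 - 41))) - 4863/(-2463) = 4673/((2*(-41)*(-47))) - 4863*(-1/2463) = 4673/3854 + 1621/821 = 10083867/3164134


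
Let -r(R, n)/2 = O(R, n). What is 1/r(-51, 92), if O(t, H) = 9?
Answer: -1/18 ≈ -0.055556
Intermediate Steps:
r(R, n) = -18 (r(R, n) = -2*9 = -18)
1/r(-51, 92) = 1/(-18) = -1/18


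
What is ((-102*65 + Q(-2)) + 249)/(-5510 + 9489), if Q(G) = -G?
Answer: -6379/3979 ≈ -1.6032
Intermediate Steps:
((-102*65 + Q(-2)) + 249)/(-5510 + 9489) = ((-102*65 - 1*(-2)) + 249)/(-5510 + 9489) = ((-6630 + 2) + 249)/3979 = (-6628 + 249)*(1/3979) = -6379*1/3979 = -6379/3979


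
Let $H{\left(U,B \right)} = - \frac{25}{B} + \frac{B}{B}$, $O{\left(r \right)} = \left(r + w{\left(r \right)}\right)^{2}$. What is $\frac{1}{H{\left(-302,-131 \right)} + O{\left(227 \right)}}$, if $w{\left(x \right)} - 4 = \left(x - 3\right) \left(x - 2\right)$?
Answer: $\frac{131}{335818259247} \approx 3.9009 \cdot 10^{-10}$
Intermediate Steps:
$w{\left(x \right)} = 4 + \left(-3 + x\right) \left(-2 + x\right)$ ($w{\left(x \right)} = 4 + \left(x - 3\right) \left(x - 2\right) = 4 + \left(-3 + x\right) \left(-2 + x\right)$)
$O{\left(r \right)} = \left(10 + r^{2} - 4 r\right)^{2}$ ($O{\left(r \right)} = \left(r + \left(10 + r^{2} - 5 r\right)\right)^{2} = \left(10 + r^{2} - 4 r\right)^{2}$)
$H{\left(U,B \right)} = 1 - \frac{25}{B}$ ($H{\left(U,B \right)} = - \frac{25}{B} + 1 = 1 - \frac{25}{B}$)
$\frac{1}{H{\left(-302,-131 \right)} + O{\left(227 \right)}} = \frac{1}{\frac{-25 - 131}{-131} + \left(10 + 227^{2} - 908\right)^{2}} = \frac{1}{\left(- \frac{1}{131}\right) \left(-156\right) + \left(10 + 51529 - 908\right)^{2}} = \frac{1}{\frac{156}{131} + 50631^{2}} = \frac{1}{\frac{156}{131} + 2563498161} = \frac{1}{\frac{335818259247}{131}} = \frac{131}{335818259247}$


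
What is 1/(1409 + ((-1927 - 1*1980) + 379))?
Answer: -1/2119 ≈ -0.00047192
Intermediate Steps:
1/(1409 + ((-1927 - 1*1980) + 379)) = 1/(1409 + ((-1927 - 1980) + 379)) = 1/(1409 + (-3907 + 379)) = 1/(1409 - 3528) = 1/(-2119) = -1/2119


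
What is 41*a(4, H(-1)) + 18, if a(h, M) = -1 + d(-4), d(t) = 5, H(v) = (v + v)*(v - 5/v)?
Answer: 182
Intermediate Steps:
H(v) = 2*v*(v - 5/v) (H(v) = (2*v)*(v - 5/v) = 2*v*(v - 5/v))
a(h, M) = 4 (a(h, M) = -1 + 5 = 4)
41*a(4, H(-1)) + 18 = 41*4 + 18 = 164 + 18 = 182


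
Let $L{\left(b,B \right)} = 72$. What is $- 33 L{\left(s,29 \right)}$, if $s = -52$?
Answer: $-2376$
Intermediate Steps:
$- 33 L{\left(s,29 \right)} = \left(-33\right) 72 = -2376$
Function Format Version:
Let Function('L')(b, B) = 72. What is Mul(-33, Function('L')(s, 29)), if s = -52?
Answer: -2376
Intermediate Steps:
Mul(-33, Function('L')(s, 29)) = Mul(-33, 72) = -2376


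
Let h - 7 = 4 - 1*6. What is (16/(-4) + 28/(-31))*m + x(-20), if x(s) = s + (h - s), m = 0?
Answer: 5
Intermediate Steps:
h = 5 (h = 7 + (4 - 1*6) = 7 + (4 - 6) = 7 - 2 = 5)
x(s) = 5 (x(s) = s + (5 - s) = 5)
(16/(-4) + 28/(-31))*m + x(-20) = (16/(-4) + 28/(-31))*0 + 5 = (16*(-1/4) + 28*(-1/31))*0 + 5 = (-4 - 28/31)*0 + 5 = -152/31*0 + 5 = 0 + 5 = 5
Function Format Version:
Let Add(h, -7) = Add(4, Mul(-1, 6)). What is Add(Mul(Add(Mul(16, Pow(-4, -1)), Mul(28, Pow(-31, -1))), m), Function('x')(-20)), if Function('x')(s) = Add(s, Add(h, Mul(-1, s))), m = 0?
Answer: 5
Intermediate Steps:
h = 5 (h = Add(7, Add(4, Mul(-1, 6))) = Add(7, Add(4, -6)) = Add(7, -2) = 5)
Function('x')(s) = 5 (Function('x')(s) = Add(s, Add(5, Mul(-1, s))) = 5)
Add(Mul(Add(Mul(16, Pow(-4, -1)), Mul(28, Pow(-31, -1))), m), Function('x')(-20)) = Add(Mul(Add(Mul(16, Pow(-4, -1)), Mul(28, Pow(-31, -1))), 0), 5) = Add(Mul(Add(Mul(16, Rational(-1, 4)), Mul(28, Rational(-1, 31))), 0), 5) = Add(Mul(Add(-4, Rational(-28, 31)), 0), 5) = Add(Mul(Rational(-152, 31), 0), 5) = Add(0, 5) = 5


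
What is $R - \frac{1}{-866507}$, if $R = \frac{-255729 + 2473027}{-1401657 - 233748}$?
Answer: $- \frac{1921302602681}{1417089880335} \approx -1.3558$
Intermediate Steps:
$R = - \frac{2217298}{1635405}$ ($R = \frac{2217298}{-1635405} = 2217298 \left(- \frac{1}{1635405}\right) = - \frac{2217298}{1635405} \approx -1.3558$)
$R - \frac{1}{-866507} = - \frac{2217298}{1635405} - \frac{1}{-866507} = - \frac{2217298}{1635405} - - \frac{1}{866507} = - \frac{2217298}{1635405} + \frac{1}{866507} = - \frac{1921302602681}{1417089880335}$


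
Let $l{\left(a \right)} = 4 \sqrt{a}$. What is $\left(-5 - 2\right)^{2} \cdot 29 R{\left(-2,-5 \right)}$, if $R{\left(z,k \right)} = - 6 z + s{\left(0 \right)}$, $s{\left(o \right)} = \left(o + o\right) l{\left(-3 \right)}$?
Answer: $17052$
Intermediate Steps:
$s{\left(o \right)} = 8 i o \sqrt{3}$ ($s{\left(o \right)} = \left(o + o\right) 4 \sqrt{-3} = 2 o 4 i \sqrt{3} = 8 i o \sqrt{3}$)
$R{\left(z,k \right)} = - 6 z$ ($R{\left(z,k \right)} = - 6 z + 8 i 0 \sqrt{3} = - 6 z + 0 = - 6 z$)
$\left(-5 - 2\right)^{2} \cdot 29 R{\left(-2,-5 \right)} = \left(-5 - 2\right)^{2} \cdot 29 \left(\left(-6\right) \left(-2\right)\right) = \left(-7\right)^{2} \cdot 29 \cdot 12 = 49 \cdot 29 \cdot 12 = 1421 \cdot 12 = 17052$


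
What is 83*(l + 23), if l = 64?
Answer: 7221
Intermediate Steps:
83*(l + 23) = 83*(64 + 23) = 83*87 = 7221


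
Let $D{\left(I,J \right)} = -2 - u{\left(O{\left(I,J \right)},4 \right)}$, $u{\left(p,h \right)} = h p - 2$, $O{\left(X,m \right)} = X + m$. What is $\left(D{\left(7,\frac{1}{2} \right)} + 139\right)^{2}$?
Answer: $11881$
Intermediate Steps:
$u{\left(p,h \right)} = -2 + h p$
$D{\left(I,J \right)} = - 4 I - 4 J$ ($D{\left(I,J \right)} = -2 - \left(-2 + 4 \left(I + J\right)\right) = -2 - \left(-2 + \left(4 I + 4 J\right)\right) = -2 - \left(-2 + 4 I + 4 J\right) = - 4 I - 4 J$)
$\left(D{\left(7,\frac{1}{2} \right)} + 139\right)^{2} = \left(\left(\left(-4\right) 7 - \frac{4}{2}\right) + 139\right)^{2} = \left(\left(-28 - 2\right) + 139\right)^{2} = \left(-30 + 139\right)^{2} = 109^{2} = 11881$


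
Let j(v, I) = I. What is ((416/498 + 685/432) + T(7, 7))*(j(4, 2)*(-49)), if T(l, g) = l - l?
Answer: -4253543/17928 ≈ -237.26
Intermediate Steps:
T(l, g) = 0
((416/498 + 685/432) + T(7, 7))*(j(4, 2)*(-49)) = ((416/498 + 685/432) + 0)*(2*(-49)) = ((416*(1/498) + 685*(1/432)) + 0)*(-98) = ((208/249 + 685/432) + 0)*(-98) = (86807/35856 + 0)*(-98) = (86807/35856)*(-98) = -4253543/17928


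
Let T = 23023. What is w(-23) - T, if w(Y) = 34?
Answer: -22989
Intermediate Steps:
w(-23) - T = 34 - 1*23023 = 34 - 23023 = -22989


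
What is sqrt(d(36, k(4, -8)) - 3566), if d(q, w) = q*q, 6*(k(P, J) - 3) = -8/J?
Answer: I*sqrt(2270) ≈ 47.645*I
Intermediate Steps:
k(P, J) = 3 - 4/(3*J) (k(P, J) = 3 + (-8/J)/6 = 3 - 4/(3*J))
d(q, w) = q**2
sqrt(d(36, k(4, -8)) - 3566) = sqrt(36**2 - 3566) = sqrt(1296 - 3566) = sqrt(-2270) = I*sqrt(2270)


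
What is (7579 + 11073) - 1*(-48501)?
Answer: 67153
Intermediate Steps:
(7579 + 11073) - 1*(-48501) = 18652 + 48501 = 67153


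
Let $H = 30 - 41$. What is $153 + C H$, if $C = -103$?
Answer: $1286$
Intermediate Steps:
$H = -11$ ($H = 30 - 41 = -11$)
$153 + C H = 153 - -1133 = 153 + 1133 = 1286$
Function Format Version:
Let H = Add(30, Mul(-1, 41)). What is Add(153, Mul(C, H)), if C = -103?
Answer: 1286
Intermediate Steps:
H = -11 (H = Add(30, -41) = -11)
Add(153, Mul(C, H)) = Add(153, Mul(-103, -11)) = Add(153, 1133) = 1286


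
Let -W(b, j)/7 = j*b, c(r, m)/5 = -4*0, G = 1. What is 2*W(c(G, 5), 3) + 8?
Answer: 8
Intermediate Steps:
c(r, m) = 0 (c(r, m) = 5*(-4*0) = 5*0 = 0)
W(b, j) = -7*b*j (W(b, j) = -7*j*b = -7*b*j)
2*W(c(G, 5), 3) + 8 = 2*(-7*0*3) + 8 = 2*0 + 8 = 0 + 8 = 8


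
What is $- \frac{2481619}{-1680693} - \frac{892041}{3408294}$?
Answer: $\frac{331373337313}{272775993702} \approx 1.2148$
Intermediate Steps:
$- \frac{2481619}{-1680693} - \frac{892041}{3408294} = \left(-2481619\right) \left(- \frac{1}{1680693}\right) - \frac{297347}{1136098} = \frac{354517}{240099} - \frac{297347}{1136098} = \frac{331373337313}{272775993702}$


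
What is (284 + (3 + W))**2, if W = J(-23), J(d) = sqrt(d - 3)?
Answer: (287 + I*sqrt(26))**2 ≈ 82343.0 + 2926.8*I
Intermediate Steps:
J(d) = sqrt(-3 + d)
W = I*sqrt(26) (W = sqrt(-3 - 23) = sqrt(-26) = I*sqrt(26) ≈ 5.099*I)
(284 + (3 + W))**2 = (284 + (3 + I*sqrt(26)))**2 = (287 + I*sqrt(26))**2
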